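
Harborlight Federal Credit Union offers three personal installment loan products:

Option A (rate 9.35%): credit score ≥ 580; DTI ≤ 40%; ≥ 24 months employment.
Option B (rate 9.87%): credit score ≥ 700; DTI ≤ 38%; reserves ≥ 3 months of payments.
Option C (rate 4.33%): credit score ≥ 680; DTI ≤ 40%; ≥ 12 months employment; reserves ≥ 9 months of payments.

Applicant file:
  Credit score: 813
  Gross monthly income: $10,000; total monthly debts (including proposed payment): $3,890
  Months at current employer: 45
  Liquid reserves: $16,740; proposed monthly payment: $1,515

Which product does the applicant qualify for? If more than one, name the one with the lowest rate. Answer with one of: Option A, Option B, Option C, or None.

DTI = 3,890/10,000 = 38.9%.
Reserves = 16,740/1,515 = 11.0 months.
Option A: score 813 ≥ 580; DTI 38.9% ≤ 40%; employment 45 ≥ 24 mo → qualifies.
Option B: score 813 ≥ 700; DTI 38.9% > 38%; reserves 11.0 ≥ 3 mo → does not qualify.
Option C: score 813 ≥ 680; DTI 38.9% ≤ 40%; employment 45 ≥ 12 mo; reserves 11.0 ≥ 9 mo → qualifies.
Qualifying: Option A, Option C. Lowest rate is 4.33% → Option C.

Option C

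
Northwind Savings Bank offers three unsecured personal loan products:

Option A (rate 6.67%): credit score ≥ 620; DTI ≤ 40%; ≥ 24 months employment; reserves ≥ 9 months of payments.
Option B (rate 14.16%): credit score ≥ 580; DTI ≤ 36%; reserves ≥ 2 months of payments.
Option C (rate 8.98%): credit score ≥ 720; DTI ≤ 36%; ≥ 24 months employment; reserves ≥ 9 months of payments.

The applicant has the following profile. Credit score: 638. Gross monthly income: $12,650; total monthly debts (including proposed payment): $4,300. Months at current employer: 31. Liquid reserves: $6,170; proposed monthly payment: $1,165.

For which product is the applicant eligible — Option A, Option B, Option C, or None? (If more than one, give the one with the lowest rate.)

Option B

DTI = 4,300/12,650 = 34%.
Reserves = 6,170/1,165 = 5.3 months.
Option A: score 638 ≥ 620; DTI 34% ≤ 40%; employment 31 ≥ 24 mo; reserves 5.3 < 9 mo → does not qualify.
Option B: score 638 ≥ 580; DTI 34% ≤ 36%; reserves 5.3 ≥ 2 mo → qualifies.
Option C: score 638 < 720; DTI 34% ≤ 36%; employment 31 ≥ 24 mo; reserves 5.3 < 9 mo → does not qualify.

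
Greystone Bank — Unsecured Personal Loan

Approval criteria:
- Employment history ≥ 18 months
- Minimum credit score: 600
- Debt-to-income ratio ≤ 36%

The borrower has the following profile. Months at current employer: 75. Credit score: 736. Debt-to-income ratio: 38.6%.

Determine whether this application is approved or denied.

Denied

Employment 75 ≥ 18 months
Credit score 736 ≥ 600 (meets)
DTI 38.6% > 36%
Fails on DTI.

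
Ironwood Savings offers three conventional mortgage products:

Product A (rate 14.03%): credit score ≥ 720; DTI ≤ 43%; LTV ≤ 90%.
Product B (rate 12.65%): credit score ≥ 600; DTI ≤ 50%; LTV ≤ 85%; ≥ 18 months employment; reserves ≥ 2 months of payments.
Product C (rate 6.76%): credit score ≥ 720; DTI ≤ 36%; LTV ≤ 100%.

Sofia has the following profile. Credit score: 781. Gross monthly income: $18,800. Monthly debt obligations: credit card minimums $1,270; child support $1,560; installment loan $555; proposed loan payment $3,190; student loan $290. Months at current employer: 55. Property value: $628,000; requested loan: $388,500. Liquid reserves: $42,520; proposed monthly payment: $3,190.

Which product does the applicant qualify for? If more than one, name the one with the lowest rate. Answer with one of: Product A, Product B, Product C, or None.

Total debts = (1,270 + 1,560 + 555 + 3,190 + 290) = 6,865; DTI = 6,865/18,800 = 36.5%.
LTV = 388,500/628,000 = 61.9%.
Reserves = 42,520/3,190 = 13.3 months.
Product A: score 781 ≥ 720; DTI 36.5% ≤ 43%; LTV 61.9% ≤ 90% → qualifies.
Product B: score 781 ≥ 600; DTI 36.5% ≤ 50%; LTV 61.9% ≤ 85%; employment 55 ≥ 18 mo; reserves 13.3 ≥ 2 mo → qualifies.
Product C: score 781 ≥ 720; DTI 36.5% > 36%; LTV 61.9% ≤ 100% → does not qualify.
Qualifying: Product A, Product B. Lowest rate is 12.65% → Product B.

Product B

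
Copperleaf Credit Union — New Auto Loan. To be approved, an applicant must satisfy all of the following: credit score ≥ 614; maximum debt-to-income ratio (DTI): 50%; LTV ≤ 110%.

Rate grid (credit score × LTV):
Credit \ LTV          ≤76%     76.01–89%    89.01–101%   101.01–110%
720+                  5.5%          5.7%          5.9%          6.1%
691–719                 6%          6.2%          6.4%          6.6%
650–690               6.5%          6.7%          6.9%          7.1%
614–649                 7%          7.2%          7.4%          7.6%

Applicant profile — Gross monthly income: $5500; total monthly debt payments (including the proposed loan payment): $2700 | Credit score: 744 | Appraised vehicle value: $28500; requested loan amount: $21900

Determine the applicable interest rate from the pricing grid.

5.7%

Credit score 744 ≥ 614; Debt-to-income = 2,700/5,500 = 49.1% — meets 50% limit
Loan-to-value = 21,900/28,500 = 76.8% — pass (110% max)
Credit 744 → row 720+; LTV 76.8% → column 76.01–89%. Grid cell → 5.7%.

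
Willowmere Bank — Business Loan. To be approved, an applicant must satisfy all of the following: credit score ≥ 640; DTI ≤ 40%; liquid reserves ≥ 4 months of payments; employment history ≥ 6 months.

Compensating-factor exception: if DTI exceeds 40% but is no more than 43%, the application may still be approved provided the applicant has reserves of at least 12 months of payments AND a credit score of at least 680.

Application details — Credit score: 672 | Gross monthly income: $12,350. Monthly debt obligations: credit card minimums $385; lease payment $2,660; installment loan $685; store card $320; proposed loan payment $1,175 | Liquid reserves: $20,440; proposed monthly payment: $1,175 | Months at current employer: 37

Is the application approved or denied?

Credit score 672 ≥ 640 (meets base)
Total debts = (385 + 2,660 + 685 + 320 + 1,175) = 5,225. DTI = 5,225/12,350 = 42.3% > 40% — standard DTI limit exceeded.
Reserves: 20,440 ÷ 1,175 = 17.4 months (meets 4-month minimum)
Employment 37 ≥ 6 months
42.3% falls in the override range (40%–43%), so the compensating-factor test applies.
Reserves 17.4 ≥ 12 months; credit score 672 < 680.
Compensating-factor requirement not fully met.

Denied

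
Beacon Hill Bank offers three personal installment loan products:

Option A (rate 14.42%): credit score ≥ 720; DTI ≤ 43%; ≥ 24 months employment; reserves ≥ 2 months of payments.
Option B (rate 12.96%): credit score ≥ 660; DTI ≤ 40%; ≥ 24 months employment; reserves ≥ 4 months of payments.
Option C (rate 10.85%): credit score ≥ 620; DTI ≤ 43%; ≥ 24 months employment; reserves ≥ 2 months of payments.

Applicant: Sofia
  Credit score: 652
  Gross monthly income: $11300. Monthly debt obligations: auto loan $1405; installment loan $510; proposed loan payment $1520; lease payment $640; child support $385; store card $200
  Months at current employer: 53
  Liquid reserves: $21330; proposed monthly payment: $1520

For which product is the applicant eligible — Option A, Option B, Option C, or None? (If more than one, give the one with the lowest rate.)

Total debts = (1,405 + 510 + 1,520 + 640 + 385 + 200) = 4,660; DTI = 4,660/11,300 = 41.2%.
Reserves = 21,330/1,520 = 14.0 months.
Option A: score 652 < 720; DTI 41.2% ≤ 43%; employment 53 ≥ 24 mo; reserves 14.0 ≥ 2 mo → does not qualify.
Option B: score 652 < 660; DTI 41.2% > 40%; employment 53 ≥ 24 mo; reserves 14.0 ≥ 4 mo → does not qualify.
Option C: score 652 ≥ 620; DTI 41.2% ≤ 43%; employment 53 ≥ 24 mo; reserves 14.0 ≥ 2 mo → qualifies.

Option C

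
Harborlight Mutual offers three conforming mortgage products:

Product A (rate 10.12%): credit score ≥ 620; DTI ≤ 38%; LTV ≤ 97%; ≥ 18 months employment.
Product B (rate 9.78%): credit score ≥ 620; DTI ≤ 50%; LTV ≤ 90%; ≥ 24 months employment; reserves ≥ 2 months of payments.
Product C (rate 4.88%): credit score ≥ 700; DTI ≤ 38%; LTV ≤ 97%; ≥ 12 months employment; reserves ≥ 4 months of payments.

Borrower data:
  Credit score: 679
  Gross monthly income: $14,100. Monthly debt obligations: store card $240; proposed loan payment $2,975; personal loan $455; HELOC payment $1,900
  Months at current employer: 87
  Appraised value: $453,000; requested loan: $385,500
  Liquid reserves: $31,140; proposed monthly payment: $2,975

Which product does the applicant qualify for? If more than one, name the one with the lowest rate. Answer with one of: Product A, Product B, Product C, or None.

Product B

Total debts = (240 + 2,975 + 455 + 1,900) = 5,570; DTI = 5,570/14,100 = 39.5%.
LTV = 385,500/453,000 = 85.1%.
Reserves = 31,140/2,975 = 10.5 months.
Product A: score 679 ≥ 620; DTI 39.5% > 38%; LTV 85.1% ≤ 97%; employment 87 ≥ 18 mo → does not qualify.
Product B: score 679 ≥ 620; DTI 39.5% ≤ 50%; LTV 85.1% ≤ 90%; employment 87 ≥ 24 mo; reserves 10.5 ≥ 2 mo → qualifies.
Product C: score 679 < 700; DTI 39.5% > 38%; LTV 85.1% ≤ 97%; employment 87 ≥ 12 mo; reserves 10.5 ≥ 4 mo → does not qualify.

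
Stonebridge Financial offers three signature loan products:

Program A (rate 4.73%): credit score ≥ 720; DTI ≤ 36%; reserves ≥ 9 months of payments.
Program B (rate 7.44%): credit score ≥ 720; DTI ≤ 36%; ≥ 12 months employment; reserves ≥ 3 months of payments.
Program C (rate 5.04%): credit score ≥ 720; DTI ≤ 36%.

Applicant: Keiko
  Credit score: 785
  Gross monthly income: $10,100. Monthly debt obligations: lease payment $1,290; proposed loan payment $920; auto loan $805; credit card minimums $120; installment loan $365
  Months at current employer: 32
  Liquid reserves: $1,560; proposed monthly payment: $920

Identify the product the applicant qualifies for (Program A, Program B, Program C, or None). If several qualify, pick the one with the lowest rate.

Program C

Total debts = (1,290 + 920 + 805 + 120 + 365) = 3,500; DTI = 3,500/10,100 = 34.7%.
Reserves = 1,560/920 = 1.7 months.
Program A: score 785 ≥ 720; DTI 34.7% ≤ 36%; reserves 1.7 < 9 mo → does not qualify.
Program B: score 785 ≥ 720; DTI 34.7% ≤ 36%; employment 32 ≥ 12 mo; reserves 1.7 < 3 mo → does not qualify.
Program C: score 785 ≥ 720; DTI 34.7% ≤ 36% → qualifies.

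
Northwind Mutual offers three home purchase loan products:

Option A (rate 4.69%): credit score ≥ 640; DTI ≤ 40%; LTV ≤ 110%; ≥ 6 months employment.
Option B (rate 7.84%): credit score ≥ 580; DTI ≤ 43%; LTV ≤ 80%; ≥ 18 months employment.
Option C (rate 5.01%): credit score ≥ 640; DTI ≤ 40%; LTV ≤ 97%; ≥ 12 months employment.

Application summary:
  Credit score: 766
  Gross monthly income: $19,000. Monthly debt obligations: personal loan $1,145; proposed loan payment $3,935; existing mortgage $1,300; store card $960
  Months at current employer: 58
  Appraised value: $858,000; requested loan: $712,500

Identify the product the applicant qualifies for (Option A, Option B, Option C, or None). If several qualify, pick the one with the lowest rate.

Option A

Total debts = (1,145 + 3,935 + 1,300 + 960) = 7,340; DTI = 7,340/19,000 = 38.6%.
LTV = 712,500/858,000 = 83%.
Option A: score 766 ≥ 640; DTI 38.6% ≤ 40%; LTV 83% ≤ 110%; employment 58 ≥ 6 mo → qualifies.
Option B: score 766 ≥ 580; DTI 38.6% ≤ 43%; LTV 83% > 80%; employment 58 ≥ 18 mo → does not qualify.
Option C: score 766 ≥ 640; DTI 38.6% ≤ 40%; LTV 83% ≤ 97%; employment 58 ≥ 12 mo → qualifies.
Qualifying: Option A, Option C. Lowest rate is 4.69% → Option A.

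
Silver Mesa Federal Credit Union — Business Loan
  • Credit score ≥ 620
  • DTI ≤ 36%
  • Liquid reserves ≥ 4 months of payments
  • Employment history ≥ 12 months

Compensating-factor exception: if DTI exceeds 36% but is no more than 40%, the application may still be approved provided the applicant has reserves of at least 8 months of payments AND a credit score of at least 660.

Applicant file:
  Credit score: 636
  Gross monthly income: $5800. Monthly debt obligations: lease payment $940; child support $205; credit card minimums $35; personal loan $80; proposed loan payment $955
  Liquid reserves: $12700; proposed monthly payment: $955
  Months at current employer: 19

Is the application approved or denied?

Credit score 636 ≥ 620 (meets base)
Total debts = (940 + 205 + 35 + 80 + 955) = 2,215. DTI: 2,215 ÷ 5,800 = 38.2%, over the 36% base limit.
Reserves: 12,700 ÷ 955 = 13.3 months (meets 4-month minimum)
Employment 19 ≥ 12 months
38.2% falls in the override range (36%–40%), so the compensating-factor test applies.
Override check — reserves: 13.3 mo (ok); score: 636 (below 660).
Override conditions not both satisfied; exception does not apply.

Denied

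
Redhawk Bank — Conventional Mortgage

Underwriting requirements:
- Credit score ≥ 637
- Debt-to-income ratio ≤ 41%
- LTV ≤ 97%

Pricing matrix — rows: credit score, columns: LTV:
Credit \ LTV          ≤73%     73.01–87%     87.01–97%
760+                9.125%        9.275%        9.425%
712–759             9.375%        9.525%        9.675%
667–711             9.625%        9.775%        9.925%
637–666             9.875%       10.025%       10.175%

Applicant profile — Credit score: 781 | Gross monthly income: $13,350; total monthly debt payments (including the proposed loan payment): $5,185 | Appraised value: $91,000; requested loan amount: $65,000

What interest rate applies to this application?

Credit score 781 ≥ 637; Debt-to-income = 5,185/13,350 = 38.8% — meets 41% limit
LTV = 65,000/91,000 = 71.4% ≤ 97%
Row: 781 falls in 760+. Column: 71.4% falls in ≤73%. Rate = 9.125%.

9.125%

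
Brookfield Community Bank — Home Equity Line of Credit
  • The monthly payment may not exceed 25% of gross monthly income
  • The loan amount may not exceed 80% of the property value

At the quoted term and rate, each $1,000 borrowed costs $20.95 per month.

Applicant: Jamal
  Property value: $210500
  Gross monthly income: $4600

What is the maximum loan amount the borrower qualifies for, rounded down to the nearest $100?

$54,800

Payment cap: 25% × $4,600 = $1,150/month.
At $20.95 per $1,000, that supports 1,150/20.95 × 1,000 ≈ $54,892 → $54,800.
LTV cap: 80% × $210,500 = $168,400 → $168,400.
Binding constraint: payment-to-income.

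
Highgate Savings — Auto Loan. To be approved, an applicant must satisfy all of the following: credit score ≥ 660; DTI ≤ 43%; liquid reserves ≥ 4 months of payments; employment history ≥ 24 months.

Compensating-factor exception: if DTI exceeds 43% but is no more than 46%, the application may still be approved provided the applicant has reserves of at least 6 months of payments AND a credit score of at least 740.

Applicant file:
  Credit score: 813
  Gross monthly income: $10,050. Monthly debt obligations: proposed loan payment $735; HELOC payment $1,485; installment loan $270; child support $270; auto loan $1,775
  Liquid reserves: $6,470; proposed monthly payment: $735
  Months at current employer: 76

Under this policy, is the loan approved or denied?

Credit score 813 ≥ 660 (meets base)
Total debts = (735 + 1,485 + 270 + 270 + 1,775) = 4,535. DTI: 4,535 ÷ 10,050 = 45.1%, over the 43% base limit.
Reserves: 6,470 ÷ 735 = 8.8 months (meets 4-month minimum)
Employment 76 ≥ 24 months
DTI 45.1% is within the 43%–46% exception band; checking compensating factors.
Reserves 8.8 ≥ 6 months; credit score 813 ≥ 740.
Both override conditions satisfied; DTI exception granted.

Approved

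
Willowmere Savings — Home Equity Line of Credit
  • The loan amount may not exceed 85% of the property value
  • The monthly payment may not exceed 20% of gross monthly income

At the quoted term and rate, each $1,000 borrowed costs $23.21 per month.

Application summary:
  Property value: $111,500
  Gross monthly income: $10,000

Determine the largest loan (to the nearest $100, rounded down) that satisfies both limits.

$86,100

Payment cap: 20% × $10,000 = $2,000/month.
At $23.21 per $1,000, that supports 2,000/23.21 × 1,000 ≈ $86,169 → $86,100.
LTV cap: 85% × $111,500 = $94,775 → $94,700.
Binding constraint: payment-to-income.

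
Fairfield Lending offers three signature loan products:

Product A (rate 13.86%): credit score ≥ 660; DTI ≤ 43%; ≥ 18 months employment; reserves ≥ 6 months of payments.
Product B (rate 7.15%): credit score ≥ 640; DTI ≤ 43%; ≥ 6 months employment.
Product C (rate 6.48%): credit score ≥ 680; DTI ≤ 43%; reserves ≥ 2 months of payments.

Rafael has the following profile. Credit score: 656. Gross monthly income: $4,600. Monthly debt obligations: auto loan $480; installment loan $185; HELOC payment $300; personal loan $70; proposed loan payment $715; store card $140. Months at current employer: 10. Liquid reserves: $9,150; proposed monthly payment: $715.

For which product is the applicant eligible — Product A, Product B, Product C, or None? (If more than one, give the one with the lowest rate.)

Product B

Total debts = (480 + 185 + 300 + 70 + 715 + 140) = 1,890; DTI = 1,890/4,600 = 41.1%.
Reserves = 9,150/715 = 12.8 months.
Product A: score 656 < 660; DTI 41.1% ≤ 43%; employment 10 < 18 mo; reserves 12.8 ≥ 6 mo → does not qualify.
Product B: score 656 ≥ 640; DTI 41.1% ≤ 43%; employment 10 ≥ 6 mo → qualifies.
Product C: score 656 < 680; DTI 41.1% ≤ 43%; reserves 12.8 ≥ 2 mo → does not qualify.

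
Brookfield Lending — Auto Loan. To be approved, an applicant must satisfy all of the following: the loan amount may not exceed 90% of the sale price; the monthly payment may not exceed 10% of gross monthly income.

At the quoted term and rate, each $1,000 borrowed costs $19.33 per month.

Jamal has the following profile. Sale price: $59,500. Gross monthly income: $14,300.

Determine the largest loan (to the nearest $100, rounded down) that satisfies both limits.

$53,500

Payment cap: 10% × $14,300 = $1,430/month.
At $19.33 per $1,000, that supports 1,430/19.33 × 1,000 ≈ $73,978 → $73,900.
LTV cap: 90% × $59,500 = $53,550 → $53,500.
Binding constraint: loan-to-value.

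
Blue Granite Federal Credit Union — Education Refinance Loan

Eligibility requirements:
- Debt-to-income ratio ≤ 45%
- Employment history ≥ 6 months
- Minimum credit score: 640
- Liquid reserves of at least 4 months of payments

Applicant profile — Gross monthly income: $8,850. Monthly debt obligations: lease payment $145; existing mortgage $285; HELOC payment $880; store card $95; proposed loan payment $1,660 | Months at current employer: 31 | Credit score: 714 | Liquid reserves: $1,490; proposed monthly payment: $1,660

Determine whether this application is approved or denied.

Denied

Total monthly debts = (145 + 285 + 880 + 95 + 1,660) = 3,065. DTI: 3,065 ÷ 8,850 = 34.6%, within the 45% cap
Employment 31 ≥ 6 months
Credit score 714 ≥ 640 (meets)
Reserves: 1,490 ÷ 1,660 = 0.9 months (below 4-month minimum)
Fails on reserves.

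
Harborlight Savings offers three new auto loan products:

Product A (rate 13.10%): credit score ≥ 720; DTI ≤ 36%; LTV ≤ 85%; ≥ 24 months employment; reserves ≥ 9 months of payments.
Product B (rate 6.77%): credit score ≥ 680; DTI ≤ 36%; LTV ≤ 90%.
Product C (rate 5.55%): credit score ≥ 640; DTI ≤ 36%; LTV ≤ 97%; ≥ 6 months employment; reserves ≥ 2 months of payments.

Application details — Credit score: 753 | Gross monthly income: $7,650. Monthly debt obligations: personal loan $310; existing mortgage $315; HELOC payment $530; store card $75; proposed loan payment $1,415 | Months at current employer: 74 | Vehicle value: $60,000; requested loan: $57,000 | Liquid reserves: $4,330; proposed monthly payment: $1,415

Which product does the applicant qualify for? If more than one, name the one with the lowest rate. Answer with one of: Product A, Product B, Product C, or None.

Total debts = (310 + 315 + 530 + 75 + 1,415) = 2,645; DTI = 2,645/7,650 = 34.6%.
LTV = 57,000/60,000 = 95%.
Reserves = 4,330/1,415 = 3.1 months.
Product A: score 753 ≥ 720; DTI 34.6% ≤ 36%; LTV 95% > 85%; employment 74 ≥ 24 mo; reserves 3.1 < 9 mo → does not qualify.
Product B: score 753 ≥ 680; DTI 34.6% ≤ 36%; LTV 95% > 90% → does not qualify.
Product C: score 753 ≥ 640; DTI 34.6% ≤ 36%; LTV 95% ≤ 97%; employment 74 ≥ 6 mo; reserves 3.1 ≥ 2 mo → qualifies.

Product C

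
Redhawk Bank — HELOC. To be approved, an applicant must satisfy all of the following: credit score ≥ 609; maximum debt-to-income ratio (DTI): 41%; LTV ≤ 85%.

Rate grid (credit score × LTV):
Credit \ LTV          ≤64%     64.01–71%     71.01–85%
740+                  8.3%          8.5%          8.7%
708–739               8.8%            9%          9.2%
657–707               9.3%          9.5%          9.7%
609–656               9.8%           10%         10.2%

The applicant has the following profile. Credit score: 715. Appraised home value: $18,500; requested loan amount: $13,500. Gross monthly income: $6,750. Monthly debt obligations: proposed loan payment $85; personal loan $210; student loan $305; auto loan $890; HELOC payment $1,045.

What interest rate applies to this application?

Credit score 715 ≥ 609; Total monthly debts = (85 + 210 + 305 + 890 + 1,045) = 2,535. DTI = 2,535/6,750 = 37.6% ≤ 41%
Loan-to-value = 13,500/18,500 = 73% — pass (85% max)
Credit 715 → row 708–739; LTV 73% → column 71.01–85%. Grid cell → 9.2%.

9.2%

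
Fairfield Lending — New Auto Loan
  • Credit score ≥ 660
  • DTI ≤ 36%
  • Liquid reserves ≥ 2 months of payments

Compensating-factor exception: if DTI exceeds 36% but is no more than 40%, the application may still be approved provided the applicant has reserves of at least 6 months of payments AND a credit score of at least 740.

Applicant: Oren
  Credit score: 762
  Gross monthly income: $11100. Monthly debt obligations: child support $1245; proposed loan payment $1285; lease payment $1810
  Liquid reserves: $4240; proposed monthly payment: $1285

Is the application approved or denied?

Denied

Credit score 762 ≥ 660 (meets base)
Total debts = (1,245 + 1,285 + 1,810) = 4,340. DTI = 4,340/11,100 = 39.1% > 36% — standard DTI limit exceeded.
Reserves = 4,240/1,285 = 3.3 months ≥ 2
DTI 39.1% is within the 36%–40% exception band; checking compensating factors.
Override check — reserves: 3.3 mo (short of 6); score: 762 (ok).
Compensating-factor requirement not fully met.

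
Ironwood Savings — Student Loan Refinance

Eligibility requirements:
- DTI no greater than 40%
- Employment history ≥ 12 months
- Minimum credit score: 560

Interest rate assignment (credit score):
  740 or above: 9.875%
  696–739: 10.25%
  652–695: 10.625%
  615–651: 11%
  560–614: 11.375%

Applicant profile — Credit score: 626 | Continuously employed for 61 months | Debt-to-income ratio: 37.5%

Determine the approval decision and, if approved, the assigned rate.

Credit score 626 ≥ 560 (meets minimum)
Employment 61 ≥ 12 months
DTI 37.5% ≤ 40%
All requirements met. Score 626 falls in the 615–651 tier → 11%.

Approved at 11%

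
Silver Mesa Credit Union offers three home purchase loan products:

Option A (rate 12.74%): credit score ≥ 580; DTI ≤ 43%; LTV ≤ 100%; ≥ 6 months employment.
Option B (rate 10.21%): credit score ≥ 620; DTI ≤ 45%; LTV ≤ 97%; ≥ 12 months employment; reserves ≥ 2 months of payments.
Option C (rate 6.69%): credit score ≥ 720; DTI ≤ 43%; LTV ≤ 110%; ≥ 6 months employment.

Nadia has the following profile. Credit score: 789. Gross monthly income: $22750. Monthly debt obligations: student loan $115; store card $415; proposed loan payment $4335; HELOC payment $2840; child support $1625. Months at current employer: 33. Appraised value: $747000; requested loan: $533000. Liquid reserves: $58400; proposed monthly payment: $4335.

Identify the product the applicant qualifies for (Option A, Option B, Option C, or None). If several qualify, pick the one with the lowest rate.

Total debts = (115 + 415 + 4,335 + 2,840 + 1,625) = 9,330; DTI = 9,330/22,750 = 41%.
LTV = 533,000/747,000 = 71.4%.
Reserves = 58,400/4,335 = 13.5 months.
Option A: score 789 ≥ 580; DTI 41% ≤ 43%; LTV 71.4% ≤ 100%; employment 33 ≥ 6 mo → qualifies.
Option B: score 789 ≥ 620; DTI 41% ≤ 45%; LTV 71.4% ≤ 97%; employment 33 ≥ 12 mo; reserves 13.5 ≥ 2 mo → qualifies.
Option C: score 789 ≥ 720; DTI 41% ≤ 43%; LTV 71.4% ≤ 110%; employment 33 ≥ 6 mo → qualifies.
Qualifying: Option A, Option B, Option C. Lowest rate is 6.69% → Option C.

Option C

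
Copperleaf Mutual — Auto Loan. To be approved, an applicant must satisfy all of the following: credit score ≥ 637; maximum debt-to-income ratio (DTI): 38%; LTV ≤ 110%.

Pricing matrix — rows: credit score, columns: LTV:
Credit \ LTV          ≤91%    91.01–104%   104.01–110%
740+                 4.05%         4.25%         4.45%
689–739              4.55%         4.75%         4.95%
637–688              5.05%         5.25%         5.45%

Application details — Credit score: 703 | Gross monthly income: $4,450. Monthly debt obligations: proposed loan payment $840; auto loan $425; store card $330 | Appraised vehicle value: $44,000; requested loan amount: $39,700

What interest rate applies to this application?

Credit score 703 ≥ 637; Total monthly debts = (840 + 425 + 330) = 1,595. Debt-to-income = 1,595/4,450 = 35.8% — meets 38% limit
LTV = 39,700/44,000 = 90.2% ≤ 110%
Score 703 is in the 689–739 band; LTV 90.2% is in the ≤91% band → 4.55%.

4.55%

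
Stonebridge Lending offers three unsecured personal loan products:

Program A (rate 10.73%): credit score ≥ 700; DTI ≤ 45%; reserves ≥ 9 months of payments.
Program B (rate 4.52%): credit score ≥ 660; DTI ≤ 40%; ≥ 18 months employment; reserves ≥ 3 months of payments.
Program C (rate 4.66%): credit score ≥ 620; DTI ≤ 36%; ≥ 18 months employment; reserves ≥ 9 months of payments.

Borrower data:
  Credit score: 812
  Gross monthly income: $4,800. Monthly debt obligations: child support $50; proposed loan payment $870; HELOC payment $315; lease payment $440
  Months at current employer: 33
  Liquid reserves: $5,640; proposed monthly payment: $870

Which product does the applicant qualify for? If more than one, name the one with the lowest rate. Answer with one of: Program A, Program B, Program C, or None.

Total debts = (50 + 870 + 315 + 440) = 1,675; DTI = 1,675/4,800 = 34.9%.
Reserves = 5,640/870 = 6.5 months.
Program A: score 812 ≥ 700; DTI 34.9% ≤ 45%; reserves 6.5 < 9 mo → does not qualify.
Program B: score 812 ≥ 660; DTI 34.9% ≤ 40%; employment 33 ≥ 18 mo; reserves 6.5 ≥ 3 mo → qualifies.
Program C: score 812 ≥ 620; DTI 34.9% ≤ 36%; employment 33 ≥ 18 mo; reserves 6.5 < 9 mo → does not qualify.

Program B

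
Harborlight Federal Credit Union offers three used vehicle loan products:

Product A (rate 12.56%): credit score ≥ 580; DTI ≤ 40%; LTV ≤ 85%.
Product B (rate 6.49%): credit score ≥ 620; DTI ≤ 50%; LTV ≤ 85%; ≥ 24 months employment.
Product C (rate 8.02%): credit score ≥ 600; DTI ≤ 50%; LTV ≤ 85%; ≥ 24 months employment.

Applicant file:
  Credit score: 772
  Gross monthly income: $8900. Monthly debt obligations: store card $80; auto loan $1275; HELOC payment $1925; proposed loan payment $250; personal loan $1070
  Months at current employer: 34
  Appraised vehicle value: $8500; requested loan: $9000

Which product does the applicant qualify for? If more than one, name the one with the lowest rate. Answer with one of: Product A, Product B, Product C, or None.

None

Total debts = (80 + 1,275 + 1,925 + 250 + 1,070) = 4,600; DTI = 4,600/8,900 = 51.7%.
LTV = 9,000/8,500 = 105.9%.
Product A: score 772 ≥ 580; DTI 51.7% > 40%; LTV 105.9% > 85% → does not qualify.
Product B: score 772 ≥ 620; DTI 51.7% > 50%; LTV 105.9% > 85%; employment 34 ≥ 24 mo → does not qualify.
Product C: score 772 ≥ 600; DTI 51.7% > 50%; LTV 105.9% > 85%; employment 34 ≥ 24 mo → does not qualify.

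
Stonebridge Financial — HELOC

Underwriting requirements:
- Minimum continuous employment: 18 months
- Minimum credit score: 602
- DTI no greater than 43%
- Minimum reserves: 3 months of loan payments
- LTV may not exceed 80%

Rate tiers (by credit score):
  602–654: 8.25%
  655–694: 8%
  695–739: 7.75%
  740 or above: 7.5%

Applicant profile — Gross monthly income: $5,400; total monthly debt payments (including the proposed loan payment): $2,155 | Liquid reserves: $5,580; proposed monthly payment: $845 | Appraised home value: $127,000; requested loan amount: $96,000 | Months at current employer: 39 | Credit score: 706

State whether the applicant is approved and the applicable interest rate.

Approved at 7.75%

Credit score 706 ≥ 602 (meets minimum)
Reserves: 5,580 ÷ 845 = 6.6 months (meets 3-month minimum)
Employment 39 ≥ 18 months
Loan-to-value = 96,000/127,000 = 75.6% — pass (80% max)
Debt-to-income = 2,155/5,400 = 39.9% — meets 43% limit
All requirements met. Score 706 falls in the 695–739 tier → 7.75%.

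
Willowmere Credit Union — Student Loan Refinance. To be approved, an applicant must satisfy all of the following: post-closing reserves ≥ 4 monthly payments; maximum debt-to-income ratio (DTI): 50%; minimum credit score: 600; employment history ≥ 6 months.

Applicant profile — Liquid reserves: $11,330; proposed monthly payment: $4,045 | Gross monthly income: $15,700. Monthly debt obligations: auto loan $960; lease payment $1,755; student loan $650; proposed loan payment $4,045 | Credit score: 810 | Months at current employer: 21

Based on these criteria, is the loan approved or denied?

Denied

Reserves: 11,330 ÷ 4,045 = 2.8 months (below 4-month minimum)
Total monthly debts = (960 + 1,755 + 650 + 4,045) = 7,410. Debt-to-income = 7,410/15,700 = 47.2% — meets 50% limit
Credit score 810 ≥ 600 (meets)
Employment 21 ≥ 6 months
Fails on reserves.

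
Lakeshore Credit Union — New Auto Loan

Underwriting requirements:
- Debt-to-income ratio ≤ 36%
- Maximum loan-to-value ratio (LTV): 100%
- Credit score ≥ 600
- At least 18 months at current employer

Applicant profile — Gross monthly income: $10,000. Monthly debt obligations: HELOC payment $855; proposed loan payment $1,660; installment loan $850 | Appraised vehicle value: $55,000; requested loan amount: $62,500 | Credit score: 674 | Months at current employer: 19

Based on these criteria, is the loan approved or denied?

Total monthly debts = (855 + 1,660 + 850) = 3,365. Debt-to-income = 3,365/10,000 = 33.6% — meets 36% limit
Loan-to-value = 62,500/55,000 = 113.6% — fail (100% max)
Credit score 674 ≥ 600 (meets)
Employment 19 ≥ 18 months
Fails on LTV.

Denied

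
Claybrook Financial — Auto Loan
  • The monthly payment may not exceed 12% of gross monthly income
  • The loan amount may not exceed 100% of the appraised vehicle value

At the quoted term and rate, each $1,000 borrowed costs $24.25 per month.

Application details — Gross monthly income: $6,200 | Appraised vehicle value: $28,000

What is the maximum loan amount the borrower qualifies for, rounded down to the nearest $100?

$28,000

Payment cap: 12% × $6,200 = $744/month.
At $24.25 per $1,000, that supports 744/24.25 × 1,000 ≈ $30,680 → $30,600.
LTV cap: 100% × $28,000 = $28,000 → $28,000.
Binding constraint: loan-to-value.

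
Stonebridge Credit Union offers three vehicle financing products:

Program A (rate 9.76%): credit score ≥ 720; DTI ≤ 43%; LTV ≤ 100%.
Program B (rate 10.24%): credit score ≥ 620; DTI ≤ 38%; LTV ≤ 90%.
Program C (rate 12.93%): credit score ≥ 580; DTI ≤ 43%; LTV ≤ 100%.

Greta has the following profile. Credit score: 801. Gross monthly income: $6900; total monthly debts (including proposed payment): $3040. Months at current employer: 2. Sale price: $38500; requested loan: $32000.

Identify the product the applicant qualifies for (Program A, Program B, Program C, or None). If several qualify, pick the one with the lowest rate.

None

DTI = 3,040/6,900 = 44.1%.
LTV = 32,000/38,500 = 83.1%.
Program A: score 801 ≥ 720; DTI 44.1% > 43%; LTV 83.1% ≤ 100% → does not qualify.
Program B: score 801 ≥ 620; DTI 44.1% > 38%; LTV 83.1% ≤ 90% → does not qualify.
Program C: score 801 ≥ 580; DTI 44.1% > 43%; LTV 83.1% ≤ 100% → does not qualify.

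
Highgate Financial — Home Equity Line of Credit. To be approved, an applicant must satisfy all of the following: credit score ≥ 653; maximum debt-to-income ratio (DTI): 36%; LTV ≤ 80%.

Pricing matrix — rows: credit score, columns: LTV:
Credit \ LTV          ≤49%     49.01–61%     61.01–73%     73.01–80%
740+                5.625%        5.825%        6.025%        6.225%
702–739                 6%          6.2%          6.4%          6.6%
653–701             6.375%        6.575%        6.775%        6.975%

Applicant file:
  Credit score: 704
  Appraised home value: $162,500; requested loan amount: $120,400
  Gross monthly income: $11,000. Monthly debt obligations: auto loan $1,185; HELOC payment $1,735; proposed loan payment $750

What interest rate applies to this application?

6.6%

Credit score 704 ≥ 653; Total monthly debts = (1,185 + 1,735 + 750) = 3,670. DTI: 3,670 ÷ 11,000 = 33.4%, within the 36% cap
Loan-to-value = 120,400/162,500 = 74.1% — pass (80% max)
Score 704 is in the 702–739 band; LTV 74.1% is in the 73.01–80% band → 6.6%.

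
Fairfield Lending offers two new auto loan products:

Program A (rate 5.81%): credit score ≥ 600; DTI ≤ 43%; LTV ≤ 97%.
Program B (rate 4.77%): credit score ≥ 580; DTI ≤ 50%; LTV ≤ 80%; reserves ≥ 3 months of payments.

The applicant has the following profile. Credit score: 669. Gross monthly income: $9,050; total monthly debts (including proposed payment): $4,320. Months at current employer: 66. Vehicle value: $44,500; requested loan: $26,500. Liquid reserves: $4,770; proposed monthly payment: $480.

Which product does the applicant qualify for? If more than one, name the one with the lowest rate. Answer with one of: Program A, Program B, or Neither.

Program B

DTI = 4,320/9,050 = 47.7%.
LTV = 26,500/44,500 = 59.6%.
Reserves = 4,770/480 = 9.9 months.
Program A: score 669 ≥ 600; DTI 47.7% > 43%; LTV 59.6% ≤ 97% → does not qualify.
Program B: score 669 ≥ 580; DTI 47.7% ≤ 50%; LTV 59.6% ≤ 80%; reserves 9.9 ≥ 3 mo → qualifies.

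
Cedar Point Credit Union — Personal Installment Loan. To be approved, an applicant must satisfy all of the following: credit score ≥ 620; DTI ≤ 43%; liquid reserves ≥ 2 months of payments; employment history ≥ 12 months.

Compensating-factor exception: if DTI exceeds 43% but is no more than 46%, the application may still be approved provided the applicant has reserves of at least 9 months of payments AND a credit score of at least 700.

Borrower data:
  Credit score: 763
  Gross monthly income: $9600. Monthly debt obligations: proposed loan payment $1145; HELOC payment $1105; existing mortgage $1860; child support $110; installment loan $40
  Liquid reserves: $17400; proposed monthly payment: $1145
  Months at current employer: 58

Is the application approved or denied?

Credit score 763 ≥ 620 (meets base)
Total debts = (1,145 + 1,105 + 1,860 + 110 + 40) = 4,260. DTI = 4,260/9,600 = 44.4% > 43% — standard DTI limit exceeded.
Reserves = 17,400/1,145 = 15.2 months ≥ 2
Employment 58 ≥ 12 months
DTI 44.4% is within the 43%–46% exception band; checking compensating factors.
Reserves 15.2 ≥ 9 months; credit score 763 ≥ 700.
Both override conditions satisfied; DTI exception granted.

Approved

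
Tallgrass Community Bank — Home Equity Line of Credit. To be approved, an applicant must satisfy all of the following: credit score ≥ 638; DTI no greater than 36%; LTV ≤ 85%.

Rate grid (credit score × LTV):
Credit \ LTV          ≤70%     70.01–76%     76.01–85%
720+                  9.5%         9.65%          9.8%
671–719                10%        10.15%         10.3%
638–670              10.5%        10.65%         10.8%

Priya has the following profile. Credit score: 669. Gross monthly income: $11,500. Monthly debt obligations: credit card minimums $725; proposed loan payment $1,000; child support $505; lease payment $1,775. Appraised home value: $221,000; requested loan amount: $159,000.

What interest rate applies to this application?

10.65%

Credit score 669 ≥ 638; Total monthly debts = (725 + 1,000 + 505 + 1,775) = 4,005. DTI: 4,005 ÷ 11,500 = 34.8%, within the 36% cap
LTV = 159,000/221,000 = 71.9% ≤ 85%
Row: 669 falls in 638–670. Column: 71.9% falls in 70.01–76%. Rate = 10.65%.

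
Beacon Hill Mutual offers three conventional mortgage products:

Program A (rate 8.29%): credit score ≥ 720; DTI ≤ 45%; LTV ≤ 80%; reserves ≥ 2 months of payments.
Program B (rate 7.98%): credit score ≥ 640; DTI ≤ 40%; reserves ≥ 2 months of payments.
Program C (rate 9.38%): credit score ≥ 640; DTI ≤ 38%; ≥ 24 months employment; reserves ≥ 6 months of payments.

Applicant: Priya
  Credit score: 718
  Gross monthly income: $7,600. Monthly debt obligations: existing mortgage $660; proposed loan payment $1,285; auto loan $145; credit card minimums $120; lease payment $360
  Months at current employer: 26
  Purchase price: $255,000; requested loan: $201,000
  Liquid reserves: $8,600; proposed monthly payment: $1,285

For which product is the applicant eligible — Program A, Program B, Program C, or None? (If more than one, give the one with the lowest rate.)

Total debts = (660 + 1,285 + 145 + 120 + 360) = 2,570; DTI = 2,570/7,600 = 33.8%.
LTV = 201,000/255,000 = 78.8%.
Reserves = 8,600/1,285 = 6.7 months.
Program A: score 718 < 720; DTI 33.8% ≤ 45%; LTV 78.8% ≤ 80%; reserves 6.7 ≥ 2 mo → does not qualify.
Program B: score 718 ≥ 640; DTI 33.8% ≤ 40%; reserves 6.7 ≥ 2 mo → qualifies.
Program C: score 718 ≥ 640; DTI 33.8% ≤ 38%; employment 26 ≥ 24 mo; reserves 6.7 ≥ 6 mo → qualifies.
Qualifying: Program B, Program C. Lowest rate is 7.98% → Program B.

Program B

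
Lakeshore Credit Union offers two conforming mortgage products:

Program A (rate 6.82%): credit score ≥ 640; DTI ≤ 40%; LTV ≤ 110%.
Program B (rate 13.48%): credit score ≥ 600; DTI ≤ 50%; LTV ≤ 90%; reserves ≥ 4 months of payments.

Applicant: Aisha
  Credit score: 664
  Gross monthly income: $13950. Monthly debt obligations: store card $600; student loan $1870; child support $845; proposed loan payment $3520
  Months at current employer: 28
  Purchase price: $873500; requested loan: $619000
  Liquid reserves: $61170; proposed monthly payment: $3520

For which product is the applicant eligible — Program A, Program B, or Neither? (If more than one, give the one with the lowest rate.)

Program B

Total debts = (600 + 1,870 + 845 + 3,520) = 6,835; DTI = 6,835/13,950 = 49%.
LTV = 619,000/873,500 = 70.9%.
Reserves = 61,170/3,520 = 17.4 months.
Program A: score 664 ≥ 640; DTI 49% > 40%; LTV 70.9% ≤ 110% → does not qualify.
Program B: score 664 ≥ 600; DTI 49% ≤ 50%; LTV 70.9% ≤ 90%; reserves 17.4 ≥ 4 mo → qualifies.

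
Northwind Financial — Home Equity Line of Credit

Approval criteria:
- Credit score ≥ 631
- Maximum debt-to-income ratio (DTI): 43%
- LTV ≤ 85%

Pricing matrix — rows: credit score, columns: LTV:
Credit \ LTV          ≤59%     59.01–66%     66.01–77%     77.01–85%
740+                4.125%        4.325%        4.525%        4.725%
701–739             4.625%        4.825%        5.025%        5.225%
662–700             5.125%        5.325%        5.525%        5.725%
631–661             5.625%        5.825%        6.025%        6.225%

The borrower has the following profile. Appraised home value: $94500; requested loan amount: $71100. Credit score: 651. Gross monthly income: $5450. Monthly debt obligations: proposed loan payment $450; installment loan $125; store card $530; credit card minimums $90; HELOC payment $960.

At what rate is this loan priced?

6.025%

Credit score 651 ≥ 631; Total monthly debts = (450 + 125 + 530 + 90 + 960) = 2,155. Debt-to-income = 2,155/5,450 = 39.5% — meets 43% limit
Loan-to-value = 71,100/94,500 = 75.2% — pass (85% max)
Score 651 is in the 631–661 band; LTV 75.2% is in the 66.01–77% band → 6.025%.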